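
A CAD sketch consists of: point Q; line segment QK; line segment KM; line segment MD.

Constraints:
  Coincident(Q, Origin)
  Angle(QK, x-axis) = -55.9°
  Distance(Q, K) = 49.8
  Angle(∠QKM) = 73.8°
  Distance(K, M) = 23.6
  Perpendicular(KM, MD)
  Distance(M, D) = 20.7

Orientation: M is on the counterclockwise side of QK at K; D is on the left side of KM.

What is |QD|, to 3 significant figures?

28.8

∠QKM = 73.8°, so KM runs at -55.9° + (180° − 73.8°) = 50.3° from the x-axis; with |KM| = 23.6, M = K + 23.6·(cos 50.3°, sin 50.3°) = (43.0, -23.1). The perpendicularity gives MD at right angles to KM; with |MD| = 20.7 on the left of KM, D = M + 20.7·(-0.769, 0.639) = (27.1, -9.86). Then |QD| = |D − Q| = 28.8.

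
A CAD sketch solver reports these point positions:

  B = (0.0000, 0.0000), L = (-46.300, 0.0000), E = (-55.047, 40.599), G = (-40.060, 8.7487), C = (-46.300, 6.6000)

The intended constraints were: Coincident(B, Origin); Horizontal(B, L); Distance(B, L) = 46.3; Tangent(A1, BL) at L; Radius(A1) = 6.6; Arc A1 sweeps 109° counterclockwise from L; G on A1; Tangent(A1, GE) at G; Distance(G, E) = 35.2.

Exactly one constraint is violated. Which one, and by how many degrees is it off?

Tangent(A1, GE) at G — off by 6.20°.

B = (0.00, 0.00) ✓; B.y = 0.00, L.y = 0.00 ✓; |BL| = 46.30 ✓; ∠(CL, LB) = 90.00° ✓; |CL| = 6.600 ✓; bearing(C→G) − bearing(C→L) = 109.0° ✓; |CG| = 6.600 ✓; ∠(CG, GE) = 83.80° ✗; |GE| = 35.20 ✓.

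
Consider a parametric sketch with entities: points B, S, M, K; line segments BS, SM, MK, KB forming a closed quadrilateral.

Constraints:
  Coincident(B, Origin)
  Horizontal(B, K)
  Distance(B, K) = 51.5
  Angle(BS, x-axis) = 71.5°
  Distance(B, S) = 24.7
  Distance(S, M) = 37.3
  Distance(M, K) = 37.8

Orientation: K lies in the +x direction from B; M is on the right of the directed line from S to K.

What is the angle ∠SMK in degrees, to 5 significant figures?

82.562°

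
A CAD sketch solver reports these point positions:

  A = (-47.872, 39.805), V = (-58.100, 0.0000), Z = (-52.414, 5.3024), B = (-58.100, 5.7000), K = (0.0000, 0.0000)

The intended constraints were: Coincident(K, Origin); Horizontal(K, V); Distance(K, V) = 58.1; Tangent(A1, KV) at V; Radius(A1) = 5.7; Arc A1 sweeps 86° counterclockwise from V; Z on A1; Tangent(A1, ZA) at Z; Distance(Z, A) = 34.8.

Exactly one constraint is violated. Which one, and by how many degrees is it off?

Tangent(A1, ZA) at Z — off by 3.50°.

K = (0.00, 0.00) ✓; K.y = 0.00, V.y = 0.00 ✓; |KV| = 58.10 ✓; ∠(BV, VK) = 90.00° ✓; |BV| = 5.700 ✓; bearing(B→Z) − bearing(B→V) = 86.00° ✓; |BZ| = 5.700 ✓; ∠(BZ, ZA) = 93.50° ✗; |ZA| = 34.80 ✓.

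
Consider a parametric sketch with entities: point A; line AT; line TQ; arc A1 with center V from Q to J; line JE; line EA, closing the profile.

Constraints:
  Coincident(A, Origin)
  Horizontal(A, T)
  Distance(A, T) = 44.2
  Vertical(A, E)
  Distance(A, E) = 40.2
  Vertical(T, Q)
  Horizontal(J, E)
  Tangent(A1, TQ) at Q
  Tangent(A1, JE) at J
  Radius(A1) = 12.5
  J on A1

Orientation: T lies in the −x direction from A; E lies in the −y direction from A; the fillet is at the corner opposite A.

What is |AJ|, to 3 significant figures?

51.2

A is at the origin; A and T share the same y with |AT| = 44.2 and T on the −x side, so T = (-44.2, 0.00). A and E share the same x with |AE| = 40.2 and E on the −y side, so E = (0.00, -40.2). The virtual corner opposite A is at (-44.2, -40.2). A1 meets TQ tangentially, so VQ is at right angles to TQ and since A1 is tangent to JE there, VJ ⟂ JE, with radius 12.5, so the center V sits 12.5 in from both sides at V = (-31.7, -27.7). That places the tangent points at Q = (-44.2, -27.7) on TQ and J = (-31.7, -40.2) on JE. Then |AJ| = |J − A| = 51.2.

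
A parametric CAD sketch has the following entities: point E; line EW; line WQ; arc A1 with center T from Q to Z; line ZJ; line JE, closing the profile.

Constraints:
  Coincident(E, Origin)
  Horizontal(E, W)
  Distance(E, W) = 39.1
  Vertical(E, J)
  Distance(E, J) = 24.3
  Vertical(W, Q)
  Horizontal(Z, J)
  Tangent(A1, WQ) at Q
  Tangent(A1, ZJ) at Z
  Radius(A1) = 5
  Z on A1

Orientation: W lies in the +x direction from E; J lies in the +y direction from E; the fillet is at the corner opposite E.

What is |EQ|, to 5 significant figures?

43.604

E is at the origin; E and W share the same y with |EW| = 39.1 and W on the +x side, so W = (39.100, 0.0000). E and J share the same x with |EJ| = 24.3 and J on the +y side, so J = (0.0000, 24.300). The virtual corner opposite E is at (39.100, 24.300). The tangent condition forces TQ to be normal to WQ and since A1 is tangent to ZJ there, TZ ⟂ ZJ, with radius 5.0, so the center T sits 5.0 in from both sides at T = (34.100, 19.300). That places the tangent points at Q = (39.100, 19.300) on WQ and Z = (34.100, 24.300) on ZJ. Then |EQ| = |Q − E| = 43.604.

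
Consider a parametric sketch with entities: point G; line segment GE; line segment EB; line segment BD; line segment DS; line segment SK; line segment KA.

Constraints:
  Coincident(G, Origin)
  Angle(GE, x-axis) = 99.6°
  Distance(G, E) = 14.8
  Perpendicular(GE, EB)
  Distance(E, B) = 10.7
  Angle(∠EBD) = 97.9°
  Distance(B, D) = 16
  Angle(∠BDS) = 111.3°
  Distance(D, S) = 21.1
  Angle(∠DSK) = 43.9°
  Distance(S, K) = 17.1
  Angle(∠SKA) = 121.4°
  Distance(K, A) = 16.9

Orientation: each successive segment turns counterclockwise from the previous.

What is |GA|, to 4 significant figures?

18.32

G is at the origin; GE runs at 99.6° with length 14.8, so E = (-2.468, 14.59). The perpendicularity gives EB at right angles to GE, so EB runs at -170.4°; with |EB| = 10.7, B = (-13.02, 12.81). ∠EBD = 97.9° gives BD at -88.30° from the x-axis; with |BD| = 16.0, D = (-12.54, -3.185). ∠BDS = 111.3° gives DS at -19.60° from the x-axis; with |DS| = 21.1, S = (7.334, -10.26). ∠DSK = 43.9° gives SK at 116.5° from the x-axis; with |SK| = 17.1, K = (-0.2962, 5.041). ∠SKA = 121.4° gives KA at 175.1° from the x-axis; with |KA| = 16.9, A = (-17.13, 6.484). Then |GA| = |A − G| = 18.32.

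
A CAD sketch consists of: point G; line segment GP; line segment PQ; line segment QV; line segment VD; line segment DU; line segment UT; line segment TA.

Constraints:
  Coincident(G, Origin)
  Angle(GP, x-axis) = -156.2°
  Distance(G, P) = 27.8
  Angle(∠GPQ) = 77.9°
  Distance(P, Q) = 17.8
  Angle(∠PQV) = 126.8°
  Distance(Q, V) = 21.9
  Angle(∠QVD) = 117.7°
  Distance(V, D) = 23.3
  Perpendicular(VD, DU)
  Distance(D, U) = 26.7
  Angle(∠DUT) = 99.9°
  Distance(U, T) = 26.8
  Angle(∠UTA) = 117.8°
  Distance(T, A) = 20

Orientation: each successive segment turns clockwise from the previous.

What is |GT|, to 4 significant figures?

25.99

VD ⟂ DU, so DU runs at -103.8°; with |DU| = 26.7, U = (1.724, -8.873). ∠DUT = 99.9° gives UT at 176.1° from the x-axis; with |UT| = 26.8, T = (-25.01, -7.051). Then |GT| = |T − G| = 25.99.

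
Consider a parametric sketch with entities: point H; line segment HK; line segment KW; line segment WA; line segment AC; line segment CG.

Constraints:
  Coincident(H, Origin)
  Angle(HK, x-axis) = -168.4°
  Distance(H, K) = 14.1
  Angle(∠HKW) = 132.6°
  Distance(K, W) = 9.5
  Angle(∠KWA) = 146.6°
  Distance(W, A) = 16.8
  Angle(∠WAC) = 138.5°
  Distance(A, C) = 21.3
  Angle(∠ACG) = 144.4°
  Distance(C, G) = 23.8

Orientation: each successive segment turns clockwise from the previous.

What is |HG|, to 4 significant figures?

51.56

H is at the origin; HK runs at -168.4° with length 14.1, so K = (-13.81, -2.835). ∠HKW = 132.6° gives KW at 144.2° from the x-axis; with |KW| = 9.5, W = (-21.52, 2.722). ∠KWA = 146.6° gives WA at 110.8° from the x-axis; with |WA| = 16.8, A = (-27.48, 18.43). ∠WAC = 138.5° gives AC at 69.30° from the x-axis; with |AC| = 21.3, C = (-19.95, 38.35). ∠ACG = 144.4° gives CG at 33.70° from the x-axis; with |CG| = 23.8, G = (-0.1534, 51.56). Then |HG| = |G − H| = 51.56.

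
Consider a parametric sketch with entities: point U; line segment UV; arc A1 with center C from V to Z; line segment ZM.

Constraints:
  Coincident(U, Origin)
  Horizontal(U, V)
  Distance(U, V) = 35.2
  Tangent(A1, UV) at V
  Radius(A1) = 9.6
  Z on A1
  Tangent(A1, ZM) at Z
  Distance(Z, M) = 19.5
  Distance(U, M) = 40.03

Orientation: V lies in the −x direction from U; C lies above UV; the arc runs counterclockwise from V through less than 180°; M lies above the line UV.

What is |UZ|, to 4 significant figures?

27.58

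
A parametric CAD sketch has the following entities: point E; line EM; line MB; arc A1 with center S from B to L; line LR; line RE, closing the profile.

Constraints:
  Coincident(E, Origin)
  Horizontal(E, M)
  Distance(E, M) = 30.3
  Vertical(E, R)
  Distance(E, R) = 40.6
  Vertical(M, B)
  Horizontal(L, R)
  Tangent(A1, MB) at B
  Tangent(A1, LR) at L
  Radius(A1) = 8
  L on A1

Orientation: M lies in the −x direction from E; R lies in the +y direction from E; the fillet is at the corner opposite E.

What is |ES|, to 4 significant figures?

39.50

E is at the origin; EM is horizontal with |EM| = 30.3 and M on the −x side, so M = (-30.30, 0.000). ER is vertical with |ER| = 40.6 and R on the +y side, so R = (0.000, 40.60). The virtual corner opposite E is at (-30.30, 40.60). Since A1 is tangent to MB there, SB ⟂ MB and tangency of A1 to LR means the radius SL is perpendicular to LR, with radius 8.0, so the center S sits 8.0 in from both sides at S = (-22.30, 32.60). Then |ES| = |S − E| = 39.50.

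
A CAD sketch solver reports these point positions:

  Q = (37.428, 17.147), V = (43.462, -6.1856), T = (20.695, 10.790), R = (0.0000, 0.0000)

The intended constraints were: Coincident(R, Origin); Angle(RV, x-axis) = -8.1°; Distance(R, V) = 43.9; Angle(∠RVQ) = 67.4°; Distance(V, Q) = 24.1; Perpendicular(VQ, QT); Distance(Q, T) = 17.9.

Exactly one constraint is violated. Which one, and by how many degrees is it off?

Perpendicular(VQ, QT) — off by 6.30°.

R = (0.00, 0.00) ✓; RV at -8.100° ✓; |RV| = 43.90 ✓; ∠RVQ = 67.40° ✓; |VQ| = 24.10 ✓; ∠(VQ, QT) = 96.30° ✗; |QT| = 17.90 ✓.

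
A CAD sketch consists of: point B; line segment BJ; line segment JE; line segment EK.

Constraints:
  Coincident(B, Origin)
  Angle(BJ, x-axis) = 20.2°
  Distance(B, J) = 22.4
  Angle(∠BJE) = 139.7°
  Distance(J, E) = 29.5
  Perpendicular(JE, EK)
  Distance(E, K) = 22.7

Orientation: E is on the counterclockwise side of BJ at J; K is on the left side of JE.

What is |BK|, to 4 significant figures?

47.30

B is at the origin; BJ runs at 20.2° with length 22.4, so J = 22.4·(cos 20.2°, sin 20.2°) = (21.02, 7.735). ∠BJE = 139.7°, so JE runs at 20.2° + (180° − 139.7°) = 60.50° from the x-axis; with |JE| = 29.5, E = J + 29.5·(cos 60.50°, sin 60.50°) = (35.55, 33.41). JE is perpendicular to EK; with |EK| = 22.7 on the left of JE, K = E + 22.7·(-0.8704, 0.4924) = (15.79, 44.59). Then |BK| = |K − B| = 47.30.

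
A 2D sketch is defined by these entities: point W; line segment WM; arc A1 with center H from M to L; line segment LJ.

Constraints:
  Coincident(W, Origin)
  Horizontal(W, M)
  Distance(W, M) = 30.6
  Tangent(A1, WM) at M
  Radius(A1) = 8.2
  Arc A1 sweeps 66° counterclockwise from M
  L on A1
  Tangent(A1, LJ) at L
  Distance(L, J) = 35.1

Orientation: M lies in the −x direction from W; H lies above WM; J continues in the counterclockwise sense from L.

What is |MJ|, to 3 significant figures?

42.9

On A1, M sits at bearing -90° from H; a 66° counterclockwise sweep puts L at bearing -24°, so L = H + 8.2·(cos -24°, sin -24°) = (-23.1, 4.86). The tangent condition forces HL to be normal to LJ, so LJ runs along (−sin -24°, cos -24°); with |LJ| = 35.1, J = (-8.83, 36.9). Then |MJ| = |J − M| = 42.9.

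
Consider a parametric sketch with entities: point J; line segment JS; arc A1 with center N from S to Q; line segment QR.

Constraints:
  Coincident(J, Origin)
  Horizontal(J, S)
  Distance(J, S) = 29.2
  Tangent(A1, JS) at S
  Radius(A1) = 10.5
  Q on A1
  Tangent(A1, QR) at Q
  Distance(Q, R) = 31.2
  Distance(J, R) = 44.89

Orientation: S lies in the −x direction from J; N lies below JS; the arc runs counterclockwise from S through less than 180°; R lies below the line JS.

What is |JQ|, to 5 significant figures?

41.079

J is at the origin; J and S share the same y with |JS| = 29.2 and S on the −x side, so S = (-29.200, 0.0000). The tangent condition forces NS to be normal to JS, so N = S + (0, -10.5) = (-29.200, -10.500). Since NQ ⟂ QR (tangency), |NR| = √(10.5² + 31.2²) = 32.919 regardless of where Q sits on A1. So R lies on both circle(J, 44.89) and circle(N, 32.919); the below-JS intersection is R = (-17.585, -41.302). Q is the foot of the tangent from R: Q = (-37.330, -17.145).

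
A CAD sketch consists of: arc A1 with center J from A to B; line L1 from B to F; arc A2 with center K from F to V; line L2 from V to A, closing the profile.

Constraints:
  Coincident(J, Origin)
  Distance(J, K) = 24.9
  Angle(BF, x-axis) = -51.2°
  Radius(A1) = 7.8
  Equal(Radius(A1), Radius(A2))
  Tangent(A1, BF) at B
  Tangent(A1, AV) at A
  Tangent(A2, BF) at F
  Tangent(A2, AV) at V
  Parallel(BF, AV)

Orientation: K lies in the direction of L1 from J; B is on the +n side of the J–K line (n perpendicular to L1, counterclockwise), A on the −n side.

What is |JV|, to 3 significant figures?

26.1

The slot axis is L1's direction at -51.2°, so u = (cos -51.2°, sin -51.2°) = (0.627, -0.779) and n = (−sin -51.2°, cos -51.2°) = (0.779, 0.627). J is at the origin and K lies 24.9 along u from J, so K = 24.9·u = (15.6, -19.4). Tangency of A1 to both parallel lines with radius 7.8 puts B and A at J ± 7.8·n: B = (6.08, 4.89), A = (-6.08, -4.89). Equal radii place F and V the same way about K: F = K + 7.8·n = (21.7, -14.5), V = K − 7.8·n = (9.52, -24.3). Then |JV| = |V − J| = 26.1.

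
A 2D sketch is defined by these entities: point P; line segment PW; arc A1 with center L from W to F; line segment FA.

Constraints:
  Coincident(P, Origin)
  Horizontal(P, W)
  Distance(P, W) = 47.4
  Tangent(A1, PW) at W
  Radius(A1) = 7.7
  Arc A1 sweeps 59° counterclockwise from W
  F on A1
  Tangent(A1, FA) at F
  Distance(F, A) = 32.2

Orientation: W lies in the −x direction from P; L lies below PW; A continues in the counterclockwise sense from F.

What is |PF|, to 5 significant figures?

54.129

A1 meets PW tangentially, so LW is at right angles to PW, so L = W + (0, -7.7) = (-47.400, -7.7000). On A1, W sits at bearing 90° from L; a 59° counterclockwise sweep puts F at bearing 149°, so F = L + 7.7·(cos 149°, sin 149°) = (-54.000, -3.7342). Then |PF| = |F − P| = 54.129.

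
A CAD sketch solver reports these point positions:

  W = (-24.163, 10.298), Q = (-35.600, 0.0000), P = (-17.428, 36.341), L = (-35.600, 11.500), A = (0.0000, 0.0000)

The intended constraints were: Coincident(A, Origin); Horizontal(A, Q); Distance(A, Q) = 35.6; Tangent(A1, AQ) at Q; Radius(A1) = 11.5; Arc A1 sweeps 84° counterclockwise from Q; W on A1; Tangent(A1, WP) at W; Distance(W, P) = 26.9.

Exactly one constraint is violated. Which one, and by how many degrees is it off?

Tangent(A1, WP) at W — off by 8.50°.

A = (0.00, 0.00) ✓; A.y = 0.00, Q.y = 0.00 ✓; |AQ| = 35.60 ✓; ∠(LQ, QA) = 90.00° ✓; |LQ| = 11.50 ✓; bearing(L→W) − bearing(L→Q) = 84.00° ✓; |LW| = 11.50 ✓; ∠(LW, WP) = 98.50° ✗; |WP| = 26.90 ✓.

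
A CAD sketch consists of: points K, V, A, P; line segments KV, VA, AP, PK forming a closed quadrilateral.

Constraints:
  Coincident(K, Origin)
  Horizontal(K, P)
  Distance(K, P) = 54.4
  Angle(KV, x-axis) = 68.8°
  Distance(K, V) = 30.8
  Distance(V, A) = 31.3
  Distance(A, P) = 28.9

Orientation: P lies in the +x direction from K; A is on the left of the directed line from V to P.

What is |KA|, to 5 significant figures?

49.826

K is at the origin; K and P share the same y with |KP| = 54.4 and P in +x, so P = (54.4, 0). KV runs at 68.8° with |KV| = 30.8, so V = (11.138, 28.716). A is determined by |VA| = 31.3 and |AP| = 28.9 together: it lies at the intersection of circle(V, 31.3) and circle(P, 28.9). With |VP| = 51.925, the foot of the radical line on VP is 27.354 from V and the perpendicular offset is √(31.3² − 27.354²) = 15.214. Taking the left-of-VP solution: A = (42.342, 26.264).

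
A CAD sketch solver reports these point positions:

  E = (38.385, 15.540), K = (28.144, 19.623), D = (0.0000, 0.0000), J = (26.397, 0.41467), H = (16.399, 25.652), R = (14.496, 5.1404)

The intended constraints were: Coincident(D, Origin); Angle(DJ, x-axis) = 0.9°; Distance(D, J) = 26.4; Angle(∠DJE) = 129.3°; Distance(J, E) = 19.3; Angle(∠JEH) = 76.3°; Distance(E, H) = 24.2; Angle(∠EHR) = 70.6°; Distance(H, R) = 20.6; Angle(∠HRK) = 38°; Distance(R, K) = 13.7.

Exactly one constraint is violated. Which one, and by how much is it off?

Distance(R, K) = 13.7 — off by 6.20.

D = (0.00, 0.00) ✓; DJ at 0.9000° ✓; |DJ| = 26.40 ✓; ∠DJE = 129.3° ✓; |JE| = 19.30 ✓; ∠JEH = 76.30° ✓; |EH| = 24.20 ✓; ∠EHR = 70.60° ✓; |HR| = 20.60 ✓; ∠HRK = 38.00° ✓; |RK| = 19.90 ✗.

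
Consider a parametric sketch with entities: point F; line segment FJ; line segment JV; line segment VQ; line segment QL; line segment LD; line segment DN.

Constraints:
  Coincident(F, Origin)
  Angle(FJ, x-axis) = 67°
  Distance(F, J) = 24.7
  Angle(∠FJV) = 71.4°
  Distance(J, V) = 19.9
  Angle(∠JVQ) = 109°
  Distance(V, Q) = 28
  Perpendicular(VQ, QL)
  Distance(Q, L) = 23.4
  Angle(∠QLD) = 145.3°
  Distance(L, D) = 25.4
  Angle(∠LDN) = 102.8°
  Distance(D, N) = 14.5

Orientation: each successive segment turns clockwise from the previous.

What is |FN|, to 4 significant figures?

26.91

∠QLD = 145.3° gives LD at 122.7° from the x-axis; with |LD| = 25.4, D = (-21.55, 14.04). ∠LDN = 102.8° gives DN at 45.50° from the x-axis; with |DN| = 14.5, N = (-11.39, 24.38). Then |FN| = |N − F| = 26.91.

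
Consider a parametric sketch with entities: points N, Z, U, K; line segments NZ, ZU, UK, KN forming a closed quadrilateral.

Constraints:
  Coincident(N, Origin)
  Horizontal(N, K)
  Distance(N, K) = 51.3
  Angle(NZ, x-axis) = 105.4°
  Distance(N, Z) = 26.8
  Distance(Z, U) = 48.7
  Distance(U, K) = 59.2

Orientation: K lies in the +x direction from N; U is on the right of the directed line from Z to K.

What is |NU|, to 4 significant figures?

22.97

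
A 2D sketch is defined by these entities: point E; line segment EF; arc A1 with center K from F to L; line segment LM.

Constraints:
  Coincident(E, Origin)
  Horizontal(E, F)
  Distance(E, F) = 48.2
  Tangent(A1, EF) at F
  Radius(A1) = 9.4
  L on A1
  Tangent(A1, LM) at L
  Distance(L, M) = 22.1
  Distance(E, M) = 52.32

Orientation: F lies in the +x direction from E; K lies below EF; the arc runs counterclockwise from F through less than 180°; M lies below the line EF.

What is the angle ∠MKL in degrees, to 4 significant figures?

66.96°

E is at the origin; E and F share the same y with |EF| = 48.2 and F on the +x side, so F = (48.20, 0.000). The tangent condition forces KF to be normal to EF, so K = F + (0, -9.4) = (48.20, -9.400). Since KL ⟂ LM (tangency), |KM| = √(9.4² + 22.1²) = 24.02 regardless of where L sits on A1. So M lies on both circle(E, 52.32) and circle(K, 24.02); the below-EF intersection is M = (41.12, -32.35). L is the foot of the tangent from M: L = (38.85, -10.37).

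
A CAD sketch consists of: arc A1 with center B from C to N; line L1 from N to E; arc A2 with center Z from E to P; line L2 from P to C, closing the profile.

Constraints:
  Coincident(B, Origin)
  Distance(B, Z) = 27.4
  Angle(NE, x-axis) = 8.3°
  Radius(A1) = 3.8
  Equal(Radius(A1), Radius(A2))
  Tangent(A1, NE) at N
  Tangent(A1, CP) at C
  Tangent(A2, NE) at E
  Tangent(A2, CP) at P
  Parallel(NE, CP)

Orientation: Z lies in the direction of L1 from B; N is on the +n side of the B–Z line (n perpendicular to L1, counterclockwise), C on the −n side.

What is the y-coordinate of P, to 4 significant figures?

0.1952

Tangency of A1 to both parallel lines with radius 3.8 puts N and C at B ± 3.8·n: N = (-0.5486, 3.760), C = (0.5486, -3.760). Equal radii place E and P the same way about Z: E = Z + 3.8·n = (26.56, 7.716), P = Z − 3.8·n = (27.66, 0.1952). So P.y = 0.1952.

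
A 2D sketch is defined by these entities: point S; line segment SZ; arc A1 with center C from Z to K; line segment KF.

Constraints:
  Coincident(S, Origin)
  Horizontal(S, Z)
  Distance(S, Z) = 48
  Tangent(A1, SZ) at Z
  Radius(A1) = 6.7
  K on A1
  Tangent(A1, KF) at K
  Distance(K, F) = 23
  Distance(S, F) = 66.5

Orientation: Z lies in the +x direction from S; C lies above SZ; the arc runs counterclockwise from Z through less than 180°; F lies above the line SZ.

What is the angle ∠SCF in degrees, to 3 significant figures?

130°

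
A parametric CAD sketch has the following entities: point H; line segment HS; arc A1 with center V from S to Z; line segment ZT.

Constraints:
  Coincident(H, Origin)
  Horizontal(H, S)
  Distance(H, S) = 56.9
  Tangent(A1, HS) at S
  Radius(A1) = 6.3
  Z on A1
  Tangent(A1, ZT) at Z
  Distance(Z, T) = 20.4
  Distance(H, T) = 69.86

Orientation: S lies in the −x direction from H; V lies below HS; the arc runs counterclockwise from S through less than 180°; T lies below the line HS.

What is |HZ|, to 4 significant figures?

63.45

Checks: ∠(VS, SH) = 90.00° ✓; |VZ| = 6.300 ✓; ∠(VZ, ZT) = 90.00° ✓; |ZT| = 20.40 ✓; |HT| = 69.86 ✓.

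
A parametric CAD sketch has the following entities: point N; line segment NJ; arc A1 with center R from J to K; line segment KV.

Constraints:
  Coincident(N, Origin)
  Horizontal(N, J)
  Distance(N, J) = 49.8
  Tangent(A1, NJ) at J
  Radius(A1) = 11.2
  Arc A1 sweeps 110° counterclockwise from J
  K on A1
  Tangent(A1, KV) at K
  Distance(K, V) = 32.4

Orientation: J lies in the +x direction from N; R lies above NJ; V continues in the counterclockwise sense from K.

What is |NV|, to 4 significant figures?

67.03

N is at the origin; N and J share the same y with |NJ| = 49.8 and J on the +x side, so J = (49.80, 0.000). Tangency of A1 to NJ means the radius RJ is perpendicular to NJ, so R = J + (0, 11.2) = (49.80, 11.20). On A1, J sits at bearing -90° from R; a 110° counterclockwise sweep puts K at bearing 20°, so K = R + 11.2·(cos 20°, sin 20°) = (60.32, 15.03). Tangency of A1 to KV means the radius RK is perpendicular to KV, so KV runs along (−sin 20°, cos 20°); with |KV| = 32.4, V = (49.24, 45.48). Then |NV| = |V − N| = 67.03.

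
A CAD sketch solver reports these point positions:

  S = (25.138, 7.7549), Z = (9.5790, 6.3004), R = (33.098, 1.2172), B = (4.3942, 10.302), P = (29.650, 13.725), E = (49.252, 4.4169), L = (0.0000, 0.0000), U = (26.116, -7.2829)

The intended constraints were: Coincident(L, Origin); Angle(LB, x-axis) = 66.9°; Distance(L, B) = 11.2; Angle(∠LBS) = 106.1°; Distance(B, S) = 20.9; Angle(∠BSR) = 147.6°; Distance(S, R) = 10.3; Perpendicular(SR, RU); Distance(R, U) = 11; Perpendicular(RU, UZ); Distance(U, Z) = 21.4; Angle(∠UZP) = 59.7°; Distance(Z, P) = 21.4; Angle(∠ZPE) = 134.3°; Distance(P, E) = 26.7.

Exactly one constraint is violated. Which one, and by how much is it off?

Distance(P, E) = 26.7 — off by 5.00.

L = (0.00, 0.00) ✓; LB at 66.90° ✓; |LB| = 11.20 ✓; ∠LBS = 106.1° ✓; |BS| = 20.90 ✓; ∠BSR = 147.6° ✓; |SR| = 10.30 ✓; ∠(SR, RU) = 90.00° ✓; |RU| = 11.00 ✓; ∠(RU, UZ) = 90.00° ✓; |UZ| = 21.40 ✓; ∠UZP = 59.70° ✓; |ZP| = 21.40 ✓; ∠ZPE = 134.3° ✓; |PE| = 21.70 ✗.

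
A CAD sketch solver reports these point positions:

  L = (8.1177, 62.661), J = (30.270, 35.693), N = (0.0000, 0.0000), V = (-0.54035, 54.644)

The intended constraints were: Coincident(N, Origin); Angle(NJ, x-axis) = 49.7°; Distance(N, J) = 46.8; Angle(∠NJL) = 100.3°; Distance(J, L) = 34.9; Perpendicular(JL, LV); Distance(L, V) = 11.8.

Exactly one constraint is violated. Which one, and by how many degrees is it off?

Perpendicular(JL, LV) — off by 3.40°.

N = (0.00, 0.00) ✓; NJ at 49.70° ✓; |NJ| = 46.80 ✓; ∠NJL = 100.3° ✓; |JL| = 34.90 ✓; ∠(JL, LV) = 93.40° ✗; |LV| = 11.80 ✓.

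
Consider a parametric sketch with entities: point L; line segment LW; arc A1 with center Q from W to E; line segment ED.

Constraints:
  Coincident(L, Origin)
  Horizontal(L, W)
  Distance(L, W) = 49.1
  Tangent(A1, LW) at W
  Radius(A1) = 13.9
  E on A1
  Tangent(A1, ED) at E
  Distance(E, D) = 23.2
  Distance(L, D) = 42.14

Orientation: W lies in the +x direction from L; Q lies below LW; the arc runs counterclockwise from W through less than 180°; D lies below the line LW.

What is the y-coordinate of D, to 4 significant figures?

-31.21

Checks: |LW| = 49.10 ✓; |QE| = 13.90 ✓; ∠(QE, ED) = 90.00° ✓; |ED| = 23.20 ✓; |LD| = 42.14 ✓.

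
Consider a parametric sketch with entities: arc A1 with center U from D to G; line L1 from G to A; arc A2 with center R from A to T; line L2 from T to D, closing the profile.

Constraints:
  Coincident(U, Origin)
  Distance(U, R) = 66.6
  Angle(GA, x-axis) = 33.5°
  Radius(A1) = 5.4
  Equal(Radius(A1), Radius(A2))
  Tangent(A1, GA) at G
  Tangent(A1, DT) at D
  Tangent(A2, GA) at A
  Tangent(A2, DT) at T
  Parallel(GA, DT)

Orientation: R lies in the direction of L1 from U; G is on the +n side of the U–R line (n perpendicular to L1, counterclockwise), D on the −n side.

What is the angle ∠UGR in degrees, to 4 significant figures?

85.36°

The slot axis is L1's direction at 33.5°, so u = (cos 33.5°, sin 33.5°) = (0.8339, 0.5519) and n = (−sin 33.5°, cos 33.5°) = (-0.5519, 0.8339). U is at the origin and R lies 66.6 along u from U, so R = 66.6·u = (55.54, 36.76). Tangency of A1 to both parallel lines with radius 5.4 puts G and D at U ± 5.4·n: G = (-2.980, 4.503), D = (2.980, -4.503). Then cos ∠UGR = GU·GR / (|GU||GR|), giving 85.36°.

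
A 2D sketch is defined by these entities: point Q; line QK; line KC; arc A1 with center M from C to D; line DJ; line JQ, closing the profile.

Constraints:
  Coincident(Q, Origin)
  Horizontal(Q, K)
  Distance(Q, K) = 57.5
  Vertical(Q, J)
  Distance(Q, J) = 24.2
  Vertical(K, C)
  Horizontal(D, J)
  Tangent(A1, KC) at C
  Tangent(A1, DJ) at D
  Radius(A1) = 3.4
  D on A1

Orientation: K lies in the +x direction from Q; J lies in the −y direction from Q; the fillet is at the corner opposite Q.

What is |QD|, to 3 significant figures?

59.3

The virtual corner opposite Q is at (57.5, -24.2). Since A1 is tangent to KC there, MC ⟂ KC and since A1 is tangent to DJ there, MD ⟂ DJ, with radius 3.4, so the center M sits 3.4 in from both sides at M = (54.1, -20.8). That places the tangent points at C = (57.5, -20.8) on KC and D = (54.1, -24.2) on DJ. Then |QD| = |D − Q| = 59.3.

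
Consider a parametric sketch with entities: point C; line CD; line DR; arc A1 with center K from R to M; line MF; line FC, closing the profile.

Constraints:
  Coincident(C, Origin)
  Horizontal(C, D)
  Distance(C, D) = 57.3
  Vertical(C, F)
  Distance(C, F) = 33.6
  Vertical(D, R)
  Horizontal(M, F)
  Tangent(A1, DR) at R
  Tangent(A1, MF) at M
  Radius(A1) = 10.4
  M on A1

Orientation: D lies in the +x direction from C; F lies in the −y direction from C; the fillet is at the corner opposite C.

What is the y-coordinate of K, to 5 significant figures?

-23.200

C is at the origin; C and D share the same y with |CD| = 57.3 and D on the +x side, so D = (57.300, 0.0000). CF is vertical with |CF| = 33.6 and F on the −y side, so F = (0.0000, -33.600). The virtual corner opposite C is at (57.300, -33.600). Since A1 is tangent to DR there, KR ⟂ DR and the tangent condition forces KM to be normal to MF, with radius 10.4, so the center K sits 10.4 in from both sides at K = (46.900, -23.200). So K.y = -23.200.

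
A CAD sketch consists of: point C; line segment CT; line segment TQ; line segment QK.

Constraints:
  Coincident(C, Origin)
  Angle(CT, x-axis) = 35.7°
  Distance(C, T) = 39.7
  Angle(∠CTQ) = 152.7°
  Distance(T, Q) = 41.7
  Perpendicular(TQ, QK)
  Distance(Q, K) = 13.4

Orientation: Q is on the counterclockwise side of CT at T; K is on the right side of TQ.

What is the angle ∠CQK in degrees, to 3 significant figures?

103°

C is at the origin; CT runs at 35.7° with length 39.7, so T = 39.7·(cos 35.7°, sin 35.7°) = (32.2, 23.2). ∠CTQ = 152.7°, so TQ runs at 35.7° + (180° − 152.7°) = 63.0° from the x-axis; with |TQ| = 41.7, Q = T + 41.7·(cos 63.0°, sin 63.0°) = (51.2, 60.3). TQ ⟂ QK; with |QK| = 13.4 on the right of TQ, K = Q + 13.4·(0.891, -0.454) = (63.1, 54.2). Then cos ∠CQK = QC·QK / (|QC||QK|), giving 103°.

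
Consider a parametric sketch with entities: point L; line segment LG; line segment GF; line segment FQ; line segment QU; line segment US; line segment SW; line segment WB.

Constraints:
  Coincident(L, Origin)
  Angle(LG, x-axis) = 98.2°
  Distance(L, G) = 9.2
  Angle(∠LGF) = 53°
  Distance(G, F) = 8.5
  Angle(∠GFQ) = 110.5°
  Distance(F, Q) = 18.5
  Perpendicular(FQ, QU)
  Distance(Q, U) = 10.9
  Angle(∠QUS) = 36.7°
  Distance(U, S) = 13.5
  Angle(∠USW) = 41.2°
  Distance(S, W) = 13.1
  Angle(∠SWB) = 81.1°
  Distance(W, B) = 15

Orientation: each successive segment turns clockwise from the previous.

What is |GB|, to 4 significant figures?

22.65

L is at the origin; LG runs at 98.2° with length 9.2, so G = (-1.312, 9.106). ∠LGF = 53.0° gives GF at -28.80° from the x-axis; with |GF| = 8.5, F = (6.136, 5.011). ∠GFQ = 110.5° gives FQ at -98.30° from the x-axis; with |FQ| = 18.5, Q = (3.466, -13.30). FQ ⟂ QU, so QU runs at 171.7°; with |QU| = 10.9, U = (-7.320, -11.72). ∠QUS = 36.7° gives US at 28.40° from the x-axis; with |US| = 13.5, S = (4.555, -5.301). ∠USW = 41.2° gives SW at -110.4° from the x-axis; with |SW| = 13.1, W = (-0.01104, -17.58). ∠SWB = 81.1° gives WB at 150.7° from the x-axis; with |WB| = 15.0, B = (-13.09, -10.24). Then |GB| = |B − G| = 22.65.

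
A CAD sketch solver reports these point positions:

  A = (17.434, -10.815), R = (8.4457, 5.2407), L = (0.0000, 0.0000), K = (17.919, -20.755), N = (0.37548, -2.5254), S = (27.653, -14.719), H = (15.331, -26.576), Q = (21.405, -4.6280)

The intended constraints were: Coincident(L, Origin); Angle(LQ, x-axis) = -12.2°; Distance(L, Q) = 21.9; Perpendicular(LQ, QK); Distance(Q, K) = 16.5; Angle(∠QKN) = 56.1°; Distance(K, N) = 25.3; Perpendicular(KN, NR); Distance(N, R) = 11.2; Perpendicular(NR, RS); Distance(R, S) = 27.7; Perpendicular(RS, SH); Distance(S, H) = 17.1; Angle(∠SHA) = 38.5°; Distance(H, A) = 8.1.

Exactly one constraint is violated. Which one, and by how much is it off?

Distance(H, A) = 8.1 — off by 7.80.

L = (0.00, 0.00) ✓; LQ at -12.20° ✓; |LQ| = 21.90 ✓; ∠(LQ, QK) = 90.00° ✓; |QK| = 16.50 ✓; ∠QKN = 56.10° ✓; |KN| = 25.30 ✓; ∠(KN, NR) = 90.00° ✓; |NR| = 11.20 ✓; ∠(NR, RS) = 90.00° ✓; |RS| = 27.70 ✓; ∠(RS, SH) = 90.00° ✓; |SH| = 17.10 ✓; ∠SHA = 38.50° ✓; |HA| = 15.90 ✗.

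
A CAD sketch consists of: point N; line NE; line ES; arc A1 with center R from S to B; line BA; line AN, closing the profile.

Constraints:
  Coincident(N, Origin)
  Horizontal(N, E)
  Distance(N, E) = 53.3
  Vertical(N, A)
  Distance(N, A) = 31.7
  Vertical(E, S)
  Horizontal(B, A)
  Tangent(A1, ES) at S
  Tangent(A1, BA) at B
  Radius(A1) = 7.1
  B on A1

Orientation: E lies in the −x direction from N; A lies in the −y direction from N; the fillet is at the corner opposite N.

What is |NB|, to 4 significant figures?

56.03

N is at the origin; N and E share the same y with |NE| = 53.3 and E on the −x side, so E = (-53.30, 0.000). N and A share the same x with |NA| = 31.7 and A on the −y side, so A = (0.000, -31.70). The virtual corner opposite N is at (-53.30, -31.70). The tangent condition forces RS to be normal to ES and tangency of A1 to BA means the radius RB is perpendicular to BA, with radius 7.1, so the center R sits 7.1 in from both sides at R = (-46.20, -24.60). That places the tangent points at S = (-53.30, -24.60) on ES and B = (-46.20, -31.70) on BA. Then |NB| = |B − N| = 56.03.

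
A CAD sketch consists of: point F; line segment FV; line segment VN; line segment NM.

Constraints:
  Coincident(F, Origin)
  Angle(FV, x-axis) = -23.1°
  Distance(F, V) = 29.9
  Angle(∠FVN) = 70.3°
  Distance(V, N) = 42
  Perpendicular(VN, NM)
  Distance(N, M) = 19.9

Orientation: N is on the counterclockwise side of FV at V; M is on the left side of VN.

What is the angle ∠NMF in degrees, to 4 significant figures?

104.5°

∠FVN = 70.3°, so VN runs at -23.1° + (180° − 70.3°) = 86.60° from the x-axis; with |VN| = 42.0, N = V + 42.0·(cos 86.60°, sin 86.60°) = (29.99, 30.20). VN ⟂ NM; with |NM| = 19.9 on the left of VN, M = N + 19.9·(-0.9982, 0.05931) = (10.13, 31.38). Then cos ∠NMF = MN·MF / (|MN||MF|), giving 104.5°.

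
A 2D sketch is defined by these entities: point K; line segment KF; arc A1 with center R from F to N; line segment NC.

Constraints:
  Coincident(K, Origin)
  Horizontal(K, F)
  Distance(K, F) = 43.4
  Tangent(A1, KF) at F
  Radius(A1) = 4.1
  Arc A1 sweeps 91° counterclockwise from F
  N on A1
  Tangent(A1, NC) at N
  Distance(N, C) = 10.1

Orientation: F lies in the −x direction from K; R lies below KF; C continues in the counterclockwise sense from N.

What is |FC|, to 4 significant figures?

14.80

K is at the origin; KF is horizontal with |KF| = 43.4 and F on the −x side, so F = (-43.40, 0.000). Tangency of A1 to KF means the radius RF is perpendicular to KF, so R = F + (0, -4.1) = (-43.40, -4.100). On A1, F sits at bearing 90° from R; a 91° counterclockwise sweep puts N at bearing 181°, so N = R + 4.1·(cos 181°, sin 181°) = (-47.50, -4.172). Since A1 is tangent to NC there, RN ⟂ NC, so NC runs along (−sin 181°, cos 181°); with |NC| = 10.1, C = (-47.32, -14.27). Then |FC| = |C − F| = 14.80.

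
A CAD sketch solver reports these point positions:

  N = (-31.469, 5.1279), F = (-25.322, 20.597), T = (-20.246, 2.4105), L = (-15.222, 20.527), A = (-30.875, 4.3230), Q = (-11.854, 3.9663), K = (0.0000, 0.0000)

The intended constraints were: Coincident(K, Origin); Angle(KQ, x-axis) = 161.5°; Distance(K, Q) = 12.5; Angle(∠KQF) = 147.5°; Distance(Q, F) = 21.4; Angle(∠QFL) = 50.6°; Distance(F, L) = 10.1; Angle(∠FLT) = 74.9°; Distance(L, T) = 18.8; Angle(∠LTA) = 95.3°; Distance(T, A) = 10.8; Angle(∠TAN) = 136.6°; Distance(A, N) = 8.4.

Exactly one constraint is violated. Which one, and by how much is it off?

Distance(A, N) = 8.4 — off by 7.40.

K = (0.00, 0.00) ✓; KQ at 161.5° ✓; |KQ| = 12.50 ✓; ∠KQF = 147.5° ✓; |QF| = 21.40 ✓; ∠QFL = 50.60° ✓; |FL| = 10.10 ✓; ∠FLT = 74.90° ✓; |LT| = 18.80 ✓; ∠LTA = 95.30° ✓; |TA| = 10.80 ✓; ∠TAN = 136.6° ✓; |AN| = 1.000 ✗.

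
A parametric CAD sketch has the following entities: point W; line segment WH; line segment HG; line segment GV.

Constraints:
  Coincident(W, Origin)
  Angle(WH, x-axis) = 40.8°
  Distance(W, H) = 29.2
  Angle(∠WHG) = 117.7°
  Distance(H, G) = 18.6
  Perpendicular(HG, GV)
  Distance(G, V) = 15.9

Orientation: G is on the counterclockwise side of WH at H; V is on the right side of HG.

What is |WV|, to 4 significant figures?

52.71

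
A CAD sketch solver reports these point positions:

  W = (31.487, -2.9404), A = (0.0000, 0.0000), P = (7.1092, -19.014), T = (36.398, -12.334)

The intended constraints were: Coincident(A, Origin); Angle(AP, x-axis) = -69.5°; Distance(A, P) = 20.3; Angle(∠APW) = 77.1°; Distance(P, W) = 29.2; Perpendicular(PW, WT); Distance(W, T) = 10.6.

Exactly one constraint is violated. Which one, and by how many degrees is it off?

Perpendicular(PW, WT) — off by 5.80°.

A = (0.00, 0.00) ✓; AP at -69.50° ✓; |AP| = 20.30 ✓; ∠APW = 77.10° ✓; |PW| = 29.20 ✓; ∠(PW, WT) = 95.80° ✗; |WT| = 10.60 ✓.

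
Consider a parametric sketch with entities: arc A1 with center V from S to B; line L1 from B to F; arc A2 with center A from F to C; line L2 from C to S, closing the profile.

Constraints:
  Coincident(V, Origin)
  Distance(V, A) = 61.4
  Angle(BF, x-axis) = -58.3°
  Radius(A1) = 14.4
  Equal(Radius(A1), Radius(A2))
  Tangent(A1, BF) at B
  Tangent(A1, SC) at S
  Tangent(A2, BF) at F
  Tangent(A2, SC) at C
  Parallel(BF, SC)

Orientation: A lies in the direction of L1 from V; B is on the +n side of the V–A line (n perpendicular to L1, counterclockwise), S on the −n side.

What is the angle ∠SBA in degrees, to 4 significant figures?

76.80°

The slot axis is L1's direction at -58.3°, so u = (cos -58.3°, sin -58.3°) = (0.5255, -0.8508) and n = (−sin -58.3°, cos -58.3°) = (0.8508, 0.5255). V is at the origin and A lies 61.4 along u from V, so A = 61.4·u = (32.26, -52.24). Tangency of A1 to both parallel lines with radius 14.4 puts B and S at V ± 14.4·n: B = (12.25, 7.567), S = (-12.25, -7.567). Then cos ∠SBA = BS·BA / (|BS||BA|), giving 76.80°.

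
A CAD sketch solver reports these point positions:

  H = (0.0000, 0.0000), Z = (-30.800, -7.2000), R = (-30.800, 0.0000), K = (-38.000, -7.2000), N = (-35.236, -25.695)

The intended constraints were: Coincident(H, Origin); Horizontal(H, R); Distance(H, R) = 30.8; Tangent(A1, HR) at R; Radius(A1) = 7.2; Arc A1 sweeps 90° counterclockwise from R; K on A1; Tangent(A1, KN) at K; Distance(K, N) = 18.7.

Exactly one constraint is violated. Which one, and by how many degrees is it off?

Tangent(A1, KN) at K — off by 8.50°.

H = (0.00, 0.00) ✓; H.y = 0.00, R.y = 0.00 ✓; |HR| = 30.80 ✓; ∠(ZR, RH) = 90.00° ✓; |ZR| = 7.200 ✓; bearing(Z→K) − bearing(Z→R) = 90.00° ✓; |ZK| = 7.200 ✓; ∠(ZK, KN) = 81.50° ✗; |KN| = 18.70 ✓.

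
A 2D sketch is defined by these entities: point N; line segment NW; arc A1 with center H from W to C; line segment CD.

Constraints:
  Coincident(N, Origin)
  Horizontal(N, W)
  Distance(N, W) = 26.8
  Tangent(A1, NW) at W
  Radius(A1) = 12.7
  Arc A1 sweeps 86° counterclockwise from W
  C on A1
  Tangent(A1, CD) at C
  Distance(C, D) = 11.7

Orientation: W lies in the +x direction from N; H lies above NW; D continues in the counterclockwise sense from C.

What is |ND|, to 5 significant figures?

46.631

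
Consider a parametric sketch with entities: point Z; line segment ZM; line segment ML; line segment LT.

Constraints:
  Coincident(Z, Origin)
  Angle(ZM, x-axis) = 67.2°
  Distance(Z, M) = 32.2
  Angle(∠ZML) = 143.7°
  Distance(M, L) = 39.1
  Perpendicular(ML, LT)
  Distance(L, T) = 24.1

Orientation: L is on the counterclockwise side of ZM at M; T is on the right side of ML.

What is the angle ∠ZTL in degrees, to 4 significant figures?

56.43°

Z is at the origin; ZM runs at 67.2° with length 32.2, so M = 32.2·(cos 67.2°, sin 67.2°) = (12.48, 29.68). ∠ZML = 143.7°, so ML runs at 67.2° + (180° − 143.7°) = 103.5° from the x-axis; with |ML| = 39.1, L = M + 39.1·(cos 103.5°, sin 103.5°) = (3.350, 67.70). ML is perpendicular to LT; with |LT| = 24.1 on the right of ML, T = L + 24.1·(0.9724, 0.2334) = (26.78, 73.33). Then cos ∠ZTL = TZ·TL / (|TZ||TL|), giving 56.43°.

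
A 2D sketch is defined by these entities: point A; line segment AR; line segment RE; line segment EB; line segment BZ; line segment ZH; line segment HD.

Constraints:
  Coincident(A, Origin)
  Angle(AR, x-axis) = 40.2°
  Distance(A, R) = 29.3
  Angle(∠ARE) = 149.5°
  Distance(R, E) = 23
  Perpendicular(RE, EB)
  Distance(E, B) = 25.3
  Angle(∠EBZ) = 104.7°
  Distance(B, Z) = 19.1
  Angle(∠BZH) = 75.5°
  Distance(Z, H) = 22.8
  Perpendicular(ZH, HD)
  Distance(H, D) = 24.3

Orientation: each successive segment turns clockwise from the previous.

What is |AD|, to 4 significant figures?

54.52

∠BZH = 75.5° gives ZH at 99.90° from the x-axis; with |ZH| = 22.8, H = (28.00, 12.42). ZH ⟂ HD, so HD runs at 9.900°; with |HD| = 24.3, D = (51.94, 16.60). Then |AD| = |D − A| = 54.52.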